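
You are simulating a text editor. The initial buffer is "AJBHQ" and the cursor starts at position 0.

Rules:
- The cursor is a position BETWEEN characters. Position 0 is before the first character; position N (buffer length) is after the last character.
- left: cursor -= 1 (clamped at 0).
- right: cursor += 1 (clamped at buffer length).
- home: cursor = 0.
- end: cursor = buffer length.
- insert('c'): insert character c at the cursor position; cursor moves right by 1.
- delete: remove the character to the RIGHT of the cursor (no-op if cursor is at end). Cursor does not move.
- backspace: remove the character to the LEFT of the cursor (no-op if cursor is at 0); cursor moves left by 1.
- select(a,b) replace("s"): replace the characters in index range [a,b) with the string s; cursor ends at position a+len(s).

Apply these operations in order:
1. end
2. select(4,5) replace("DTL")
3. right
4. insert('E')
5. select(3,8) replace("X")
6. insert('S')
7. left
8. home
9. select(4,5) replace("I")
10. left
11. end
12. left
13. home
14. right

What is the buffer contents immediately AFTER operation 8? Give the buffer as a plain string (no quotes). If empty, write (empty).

After op 1 (end): buf='AJBHQ' cursor=5
After op 2 (select(4,5) replace("DTL")): buf='AJBHDTL' cursor=7
After op 3 (right): buf='AJBHDTL' cursor=7
After op 4 (insert('E')): buf='AJBHDTLE' cursor=8
After op 5 (select(3,8) replace("X")): buf='AJBX' cursor=4
After op 6 (insert('S')): buf='AJBXS' cursor=5
After op 7 (left): buf='AJBXS' cursor=4
After op 8 (home): buf='AJBXS' cursor=0

Answer: AJBXS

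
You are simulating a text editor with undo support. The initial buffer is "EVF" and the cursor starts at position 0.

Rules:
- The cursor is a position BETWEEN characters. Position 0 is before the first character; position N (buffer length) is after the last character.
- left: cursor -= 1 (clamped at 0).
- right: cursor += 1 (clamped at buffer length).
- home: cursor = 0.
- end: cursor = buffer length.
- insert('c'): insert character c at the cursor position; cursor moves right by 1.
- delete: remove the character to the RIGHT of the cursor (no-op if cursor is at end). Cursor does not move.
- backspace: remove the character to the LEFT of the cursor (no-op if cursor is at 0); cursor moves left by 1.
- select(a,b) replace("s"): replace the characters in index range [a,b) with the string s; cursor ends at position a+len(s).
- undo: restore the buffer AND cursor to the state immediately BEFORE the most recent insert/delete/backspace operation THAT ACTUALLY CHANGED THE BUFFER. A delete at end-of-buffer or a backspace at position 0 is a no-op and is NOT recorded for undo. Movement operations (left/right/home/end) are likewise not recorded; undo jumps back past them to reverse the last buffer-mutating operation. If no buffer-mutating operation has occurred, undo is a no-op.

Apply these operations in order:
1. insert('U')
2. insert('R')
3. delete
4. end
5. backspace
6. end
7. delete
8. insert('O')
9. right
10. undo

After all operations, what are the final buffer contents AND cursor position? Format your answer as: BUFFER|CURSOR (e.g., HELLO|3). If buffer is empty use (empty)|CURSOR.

Answer: URV|3

Derivation:
After op 1 (insert('U')): buf='UEVF' cursor=1
After op 2 (insert('R')): buf='UREVF' cursor=2
After op 3 (delete): buf='URVF' cursor=2
After op 4 (end): buf='URVF' cursor=4
After op 5 (backspace): buf='URV' cursor=3
After op 6 (end): buf='URV' cursor=3
After op 7 (delete): buf='URV' cursor=3
After op 8 (insert('O')): buf='URVO' cursor=4
After op 9 (right): buf='URVO' cursor=4
After op 10 (undo): buf='URV' cursor=3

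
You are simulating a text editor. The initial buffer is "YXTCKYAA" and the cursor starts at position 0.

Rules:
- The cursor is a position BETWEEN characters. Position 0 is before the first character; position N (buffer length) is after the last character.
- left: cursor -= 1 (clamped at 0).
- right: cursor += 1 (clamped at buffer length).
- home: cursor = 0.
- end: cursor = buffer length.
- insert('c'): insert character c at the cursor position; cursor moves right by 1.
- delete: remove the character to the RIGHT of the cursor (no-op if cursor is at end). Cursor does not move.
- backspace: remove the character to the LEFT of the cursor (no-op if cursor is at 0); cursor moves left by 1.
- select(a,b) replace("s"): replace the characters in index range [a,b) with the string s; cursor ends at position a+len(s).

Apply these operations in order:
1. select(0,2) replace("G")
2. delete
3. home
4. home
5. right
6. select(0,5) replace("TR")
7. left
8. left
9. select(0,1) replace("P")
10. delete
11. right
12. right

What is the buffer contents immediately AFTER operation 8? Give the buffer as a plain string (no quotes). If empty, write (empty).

After op 1 (select(0,2) replace("G")): buf='GTCKYAA' cursor=1
After op 2 (delete): buf='GCKYAA' cursor=1
After op 3 (home): buf='GCKYAA' cursor=0
After op 4 (home): buf='GCKYAA' cursor=0
After op 5 (right): buf='GCKYAA' cursor=1
After op 6 (select(0,5) replace("TR")): buf='TRA' cursor=2
After op 7 (left): buf='TRA' cursor=1
After op 8 (left): buf='TRA' cursor=0

Answer: TRA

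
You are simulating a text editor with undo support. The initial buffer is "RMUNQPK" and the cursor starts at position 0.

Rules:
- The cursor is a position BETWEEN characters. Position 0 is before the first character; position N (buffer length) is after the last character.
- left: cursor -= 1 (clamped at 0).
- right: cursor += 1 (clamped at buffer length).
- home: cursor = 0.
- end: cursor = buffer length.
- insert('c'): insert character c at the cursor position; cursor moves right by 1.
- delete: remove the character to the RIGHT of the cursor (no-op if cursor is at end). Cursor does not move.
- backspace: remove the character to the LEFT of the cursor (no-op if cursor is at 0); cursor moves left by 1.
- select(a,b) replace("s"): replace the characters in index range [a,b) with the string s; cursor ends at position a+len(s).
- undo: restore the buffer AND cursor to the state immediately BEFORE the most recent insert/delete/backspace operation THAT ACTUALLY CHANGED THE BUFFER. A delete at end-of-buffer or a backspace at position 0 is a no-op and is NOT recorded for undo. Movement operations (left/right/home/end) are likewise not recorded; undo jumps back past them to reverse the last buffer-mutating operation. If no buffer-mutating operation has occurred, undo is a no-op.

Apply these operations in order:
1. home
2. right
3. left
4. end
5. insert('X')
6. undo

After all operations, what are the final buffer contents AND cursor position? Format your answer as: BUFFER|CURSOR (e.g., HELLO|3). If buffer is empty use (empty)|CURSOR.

After op 1 (home): buf='RMUNQPK' cursor=0
After op 2 (right): buf='RMUNQPK' cursor=1
After op 3 (left): buf='RMUNQPK' cursor=0
After op 4 (end): buf='RMUNQPK' cursor=7
After op 5 (insert('X')): buf='RMUNQPKX' cursor=8
After op 6 (undo): buf='RMUNQPK' cursor=7

Answer: RMUNQPK|7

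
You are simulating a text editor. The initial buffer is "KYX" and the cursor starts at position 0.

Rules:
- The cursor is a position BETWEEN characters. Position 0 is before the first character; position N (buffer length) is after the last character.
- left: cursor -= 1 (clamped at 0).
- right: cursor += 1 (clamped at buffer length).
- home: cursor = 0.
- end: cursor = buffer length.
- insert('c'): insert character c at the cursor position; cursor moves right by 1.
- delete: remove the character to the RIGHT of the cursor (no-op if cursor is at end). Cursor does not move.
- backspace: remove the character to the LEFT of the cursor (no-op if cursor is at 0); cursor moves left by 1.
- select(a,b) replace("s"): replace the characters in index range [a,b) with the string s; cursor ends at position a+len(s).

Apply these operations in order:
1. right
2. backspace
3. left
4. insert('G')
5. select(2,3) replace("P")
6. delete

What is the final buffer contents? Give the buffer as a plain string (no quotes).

Answer: GYP

Derivation:
After op 1 (right): buf='KYX' cursor=1
After op 2 (backspace): buf='YX' cursor=0
After op 3 (left): buf='YX' cursor=0
After op 4 (insert('G')): buf='GYX' cursor=1
After op 5 (select(2,3) replace("P")): buf='GYP' cursor=3
After op 6 (delete): buf='GYP' cursor=3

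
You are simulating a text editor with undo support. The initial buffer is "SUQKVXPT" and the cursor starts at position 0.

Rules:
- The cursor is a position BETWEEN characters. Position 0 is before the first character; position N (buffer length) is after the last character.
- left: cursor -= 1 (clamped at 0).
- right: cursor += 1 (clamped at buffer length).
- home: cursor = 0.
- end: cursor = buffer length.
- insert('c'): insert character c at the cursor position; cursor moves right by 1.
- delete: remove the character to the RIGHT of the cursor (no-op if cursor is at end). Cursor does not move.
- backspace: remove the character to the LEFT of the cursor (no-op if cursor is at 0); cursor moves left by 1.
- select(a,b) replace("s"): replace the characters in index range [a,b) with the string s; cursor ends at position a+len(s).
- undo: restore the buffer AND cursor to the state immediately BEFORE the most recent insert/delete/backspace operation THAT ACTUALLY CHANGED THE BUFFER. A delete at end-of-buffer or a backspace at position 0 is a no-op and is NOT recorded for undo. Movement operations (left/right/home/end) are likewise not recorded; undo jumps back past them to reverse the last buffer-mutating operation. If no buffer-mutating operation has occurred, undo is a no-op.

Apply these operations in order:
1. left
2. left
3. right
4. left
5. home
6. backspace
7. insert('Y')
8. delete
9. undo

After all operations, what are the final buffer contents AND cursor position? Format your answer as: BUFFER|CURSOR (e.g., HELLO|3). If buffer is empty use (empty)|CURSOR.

Answer: YSUQKVXPT|1

Derivation:
After op 1 (left): buf='SUQKVXPT' cursor=0
After op 2 (left): buf='SUQKVXPT' cursor=0
After op 3 (right): buf='SUQKVXPT' cursor=1
After op 4 (left): buf='SUQKVXPT' cursor=0
After op 5 (home): buf='SUQKVXPT' cursor=0
After op 6 (backspace): buf='SUQKVXPT' cursor=0
After op 7 (insert('Y')): buf='YSUQKVXPT' cursor=1
After op 8 (delete): buf='YUQKVXPT' cursor=1
After op 9 (undo): buf='YSUQKVXPT' cursor=1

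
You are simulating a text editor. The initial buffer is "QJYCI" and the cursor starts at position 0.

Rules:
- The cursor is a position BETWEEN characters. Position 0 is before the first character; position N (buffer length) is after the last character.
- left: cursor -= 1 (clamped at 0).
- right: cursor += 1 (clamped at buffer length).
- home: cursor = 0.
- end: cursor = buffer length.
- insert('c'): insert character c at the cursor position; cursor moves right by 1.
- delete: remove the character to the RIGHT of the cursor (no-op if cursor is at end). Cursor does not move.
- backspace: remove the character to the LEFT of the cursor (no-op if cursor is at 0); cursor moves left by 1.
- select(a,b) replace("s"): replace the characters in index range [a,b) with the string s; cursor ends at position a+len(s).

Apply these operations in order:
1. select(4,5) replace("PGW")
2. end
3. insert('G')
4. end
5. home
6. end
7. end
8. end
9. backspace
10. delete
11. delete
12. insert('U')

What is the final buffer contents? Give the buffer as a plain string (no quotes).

After op 1 (select(4,5) replace("PGW")): buf='QJYCPGW' cursor=7
After op 2 (end): buf='QJYCPGW' cursor=7
After op 3 (insert('G')): buf='QJYCPGWG' cursor=8
After op 4 (end): buf='QJYCPGWG' cursor=8
After op 5 (home): buf='QJYCPGWG' cursor=0
After op 6 (end): buf='QJYCPGWG' cursor=8
After op 7 (end): buf='QJYCPGWG' cursor=8
After op 8 (end): buf='QJYCPGWG' cursor=8
After op 9 (backspace): buf='QJYCPGW' cursor=7
After op 10 (delete): buf='QJYCPGW' cursor=7
After op 11 (delete): buf='QJYCPGW' cursor=7
After op 12 (insert('U')): buf='QJYCPGWU' cursor=8

Answer: QJYCPGWU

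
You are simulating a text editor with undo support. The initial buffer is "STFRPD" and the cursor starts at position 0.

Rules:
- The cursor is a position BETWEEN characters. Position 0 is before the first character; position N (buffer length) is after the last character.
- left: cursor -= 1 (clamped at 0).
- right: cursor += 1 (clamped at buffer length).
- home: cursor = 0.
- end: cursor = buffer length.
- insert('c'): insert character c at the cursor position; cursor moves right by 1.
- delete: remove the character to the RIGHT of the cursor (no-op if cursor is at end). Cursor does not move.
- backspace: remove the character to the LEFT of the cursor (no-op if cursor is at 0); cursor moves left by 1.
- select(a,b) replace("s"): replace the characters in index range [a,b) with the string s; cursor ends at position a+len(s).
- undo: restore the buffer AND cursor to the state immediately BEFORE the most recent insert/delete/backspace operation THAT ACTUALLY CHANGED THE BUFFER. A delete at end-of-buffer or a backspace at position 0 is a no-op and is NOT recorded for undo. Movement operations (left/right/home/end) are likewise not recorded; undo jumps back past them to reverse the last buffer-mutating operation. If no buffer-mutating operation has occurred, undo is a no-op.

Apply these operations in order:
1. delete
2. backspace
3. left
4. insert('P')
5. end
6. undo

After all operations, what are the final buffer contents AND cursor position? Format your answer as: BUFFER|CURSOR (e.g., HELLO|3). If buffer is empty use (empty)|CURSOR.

After op 1 (delete): buf='TFRPD' cursor=0
After op 2 (backspace): buf='TFRPD' cursor=0
After op 3 (left): buf='TFRPD' cursor=0
After op 4 (insert('P')): buf='PTFRPD' cursor=1
After op 5 (end): buf='PTFRPD' cursor=6
After op 6 (undo): buf='TFRPD' cursor=0

Answer: TFRPD|0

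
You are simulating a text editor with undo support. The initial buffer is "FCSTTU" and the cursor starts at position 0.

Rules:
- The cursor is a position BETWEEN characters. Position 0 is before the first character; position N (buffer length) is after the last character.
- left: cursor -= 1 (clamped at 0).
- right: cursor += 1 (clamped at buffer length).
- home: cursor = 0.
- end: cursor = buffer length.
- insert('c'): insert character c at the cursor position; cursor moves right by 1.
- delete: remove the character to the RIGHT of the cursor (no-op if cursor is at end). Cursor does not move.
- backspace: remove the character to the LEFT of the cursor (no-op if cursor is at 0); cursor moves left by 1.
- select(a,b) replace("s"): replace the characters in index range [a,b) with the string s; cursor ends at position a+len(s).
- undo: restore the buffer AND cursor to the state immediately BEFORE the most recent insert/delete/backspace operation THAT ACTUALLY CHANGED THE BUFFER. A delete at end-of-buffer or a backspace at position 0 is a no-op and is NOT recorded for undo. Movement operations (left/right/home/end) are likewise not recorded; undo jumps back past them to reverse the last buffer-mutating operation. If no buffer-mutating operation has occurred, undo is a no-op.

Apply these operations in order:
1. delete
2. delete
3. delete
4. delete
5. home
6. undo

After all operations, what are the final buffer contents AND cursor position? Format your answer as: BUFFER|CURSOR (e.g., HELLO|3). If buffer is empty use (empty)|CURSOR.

After op 1 (delete): buf='CSTTU' cursor=0
After op 2 (delete): buf='STTU' cursor=0
After op 3 (delete): buf='TTU' cursor=0
After op 4 (delete): buf='TU' cursor=0
After op 5 (home): buf='TU' cursor=0
After op 6 (undo): buf='TTU' cursor=0

Answer: TTU|0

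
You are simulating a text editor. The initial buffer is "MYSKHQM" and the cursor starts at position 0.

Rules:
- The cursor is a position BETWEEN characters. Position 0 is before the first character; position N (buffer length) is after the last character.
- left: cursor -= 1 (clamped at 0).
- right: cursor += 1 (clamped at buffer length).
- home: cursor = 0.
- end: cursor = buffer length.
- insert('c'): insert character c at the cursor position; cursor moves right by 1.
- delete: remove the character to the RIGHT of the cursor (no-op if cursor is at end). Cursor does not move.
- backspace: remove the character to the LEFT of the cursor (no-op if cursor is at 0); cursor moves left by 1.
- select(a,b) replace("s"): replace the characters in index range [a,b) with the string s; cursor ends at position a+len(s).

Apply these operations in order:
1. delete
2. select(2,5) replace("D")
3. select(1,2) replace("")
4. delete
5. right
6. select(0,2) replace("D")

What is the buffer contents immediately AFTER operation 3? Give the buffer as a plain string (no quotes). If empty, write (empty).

After op 1 (delete): buf='YSKHQM' cursor=0
After op 2 (select(2,5) replace("D")): buf='YSDM' cursor=3
After op 3 (select(1,2) replace("")): buf='YDM' cursor=1

Answer: YDM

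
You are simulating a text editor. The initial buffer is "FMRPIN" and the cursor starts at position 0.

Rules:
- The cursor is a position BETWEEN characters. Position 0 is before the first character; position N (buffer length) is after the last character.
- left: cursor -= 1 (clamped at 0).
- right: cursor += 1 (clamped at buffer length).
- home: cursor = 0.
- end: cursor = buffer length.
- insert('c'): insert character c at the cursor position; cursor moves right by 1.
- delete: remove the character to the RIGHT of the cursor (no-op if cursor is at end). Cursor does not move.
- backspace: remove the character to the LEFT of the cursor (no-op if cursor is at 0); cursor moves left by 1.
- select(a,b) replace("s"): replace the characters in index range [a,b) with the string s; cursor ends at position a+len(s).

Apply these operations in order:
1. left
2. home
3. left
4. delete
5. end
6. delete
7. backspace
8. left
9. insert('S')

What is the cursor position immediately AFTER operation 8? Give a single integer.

Answer: 3

Derivation:
After op 1 (left): buf='FMRPIN' cursor=0
After op 2 (home): buf='FMRPIN' cursor=0
After op 3 (left): buf='FMRPIN' cursor=0
After op 4 (delete): buf='MRPIN' cursor=0
After op 5 (end): buf='MRPIN' cursor=5
After op 6 (delete): buf='MRPIN' cursor=5
After op 7 (backspace): buf='MRPI' cursor=4
After op 8 (left): buf='MRPI' cursor=3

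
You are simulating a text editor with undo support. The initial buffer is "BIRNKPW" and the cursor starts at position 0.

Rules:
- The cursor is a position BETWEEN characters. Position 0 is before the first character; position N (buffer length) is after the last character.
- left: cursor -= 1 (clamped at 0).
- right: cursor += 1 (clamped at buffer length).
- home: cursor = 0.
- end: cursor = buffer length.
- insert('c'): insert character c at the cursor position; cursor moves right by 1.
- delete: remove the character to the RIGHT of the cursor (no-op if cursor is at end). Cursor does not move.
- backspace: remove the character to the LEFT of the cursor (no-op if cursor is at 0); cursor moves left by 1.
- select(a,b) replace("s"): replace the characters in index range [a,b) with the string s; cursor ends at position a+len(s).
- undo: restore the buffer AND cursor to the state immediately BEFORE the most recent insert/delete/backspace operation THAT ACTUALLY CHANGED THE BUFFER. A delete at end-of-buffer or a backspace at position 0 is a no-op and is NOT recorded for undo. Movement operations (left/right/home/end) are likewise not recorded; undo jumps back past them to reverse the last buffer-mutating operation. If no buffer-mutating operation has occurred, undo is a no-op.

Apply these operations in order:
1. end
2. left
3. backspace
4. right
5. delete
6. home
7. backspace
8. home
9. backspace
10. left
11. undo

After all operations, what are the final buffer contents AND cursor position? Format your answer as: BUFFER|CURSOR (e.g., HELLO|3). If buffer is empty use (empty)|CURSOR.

After op 1 (end): buf='BIRNKPW' cursor=7
After op 2 (left): buf='BIRNKPW' cursor=6
After op 3 (backspace): buf='BIRNKW' cursor=5
After op 4 (right): buf='BIRNKW' cursor=6
After op 5 (delete): buf='BIRNKW' cursor=6
After op 6 (home): buf='BIRNKW' cursor=0
After op 7 (backspace): buf='BIRNKW' cursor=0
After op 8 (home): buf='BIRNKW' cursor=0
After op 9 (backspace): buf='BIRNKW' cursor=0
After op 10 (left): buf='BIRNKW' cursor=0
After op 11 (undo): buf='BIRNKPW' cursor=6

Answer: BIRNKPW|6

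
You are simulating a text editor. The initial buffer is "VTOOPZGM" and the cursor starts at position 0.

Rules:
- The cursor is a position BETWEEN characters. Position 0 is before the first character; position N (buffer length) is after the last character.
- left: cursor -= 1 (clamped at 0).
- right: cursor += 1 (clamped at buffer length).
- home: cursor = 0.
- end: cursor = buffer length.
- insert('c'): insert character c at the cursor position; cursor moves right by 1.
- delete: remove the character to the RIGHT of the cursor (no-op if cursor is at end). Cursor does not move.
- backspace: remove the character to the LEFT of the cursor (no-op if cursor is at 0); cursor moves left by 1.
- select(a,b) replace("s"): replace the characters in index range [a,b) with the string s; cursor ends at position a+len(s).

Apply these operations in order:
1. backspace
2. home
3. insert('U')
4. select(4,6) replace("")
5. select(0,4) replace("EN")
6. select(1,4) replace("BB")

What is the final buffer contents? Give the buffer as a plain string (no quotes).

Answer: EBBM

Derivation:
After op 1 (backspace): buf='VTOOPZGM' cursor=0
After op 2 (home): buf='VTOOPZGM' cursor=0
After op 3 (insert('U')): buf='UVTOOPZGM' cursor=1
After op 4 (select(4,6) replace("")): buf='UVTOZGM' cursor=4
After op 5 (select(0,4) replace("EN")): buf='ENZGM' cursor=2
After op 6 (select(1,4) replace("BB")): buf='EBBM' cursor=3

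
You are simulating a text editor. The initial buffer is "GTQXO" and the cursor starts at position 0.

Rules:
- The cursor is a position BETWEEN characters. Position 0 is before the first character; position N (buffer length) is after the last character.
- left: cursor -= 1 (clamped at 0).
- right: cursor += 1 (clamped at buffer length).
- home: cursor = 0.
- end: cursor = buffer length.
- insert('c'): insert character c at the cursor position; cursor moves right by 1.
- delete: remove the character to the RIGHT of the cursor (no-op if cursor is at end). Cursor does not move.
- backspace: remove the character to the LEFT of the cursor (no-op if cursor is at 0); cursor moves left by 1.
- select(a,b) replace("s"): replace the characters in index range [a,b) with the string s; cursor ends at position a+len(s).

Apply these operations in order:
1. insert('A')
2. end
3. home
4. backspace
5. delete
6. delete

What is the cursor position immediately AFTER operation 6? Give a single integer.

After op 1 (insert('A')): buf='AGTQXO' cursor=1
After op 2 (end): buf='AGTQXO' cursor=6
After op 3 (home): buf='AGTQXO' cursor=0
After op 4 (backspace): buf='AGTQXO' cursor=0
After op 5 (delete): buf='GTQXO' cursor=0
After op 6 (delete): buf='TQXO' cursor=0

Answer: 0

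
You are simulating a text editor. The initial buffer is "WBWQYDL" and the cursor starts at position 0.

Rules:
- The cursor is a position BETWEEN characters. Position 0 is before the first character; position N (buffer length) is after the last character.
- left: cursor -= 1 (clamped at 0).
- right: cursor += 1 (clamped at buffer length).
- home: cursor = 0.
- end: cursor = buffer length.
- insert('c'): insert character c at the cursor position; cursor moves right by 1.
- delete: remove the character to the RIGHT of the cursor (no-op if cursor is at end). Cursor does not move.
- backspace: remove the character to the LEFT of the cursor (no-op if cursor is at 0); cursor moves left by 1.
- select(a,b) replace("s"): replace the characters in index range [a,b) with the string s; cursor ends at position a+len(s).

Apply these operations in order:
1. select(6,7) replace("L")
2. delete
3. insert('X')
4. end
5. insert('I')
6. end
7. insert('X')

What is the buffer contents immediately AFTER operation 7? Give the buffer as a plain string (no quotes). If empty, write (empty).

After op 1 (select(6,7) replace("L")): buf='WBWQYDL' cursor=7
After op 2 (delete): buf='WBWQYDL' cursor=7
After op 3 (insert('X')): buf='WBWQYDLX' cursor=8
After op 4 (end): buf='WBWQYDLX' cursor=8
After op 5 (insert('I')): buf='WBWQYDLXI' cursor=9
After op 6 (end): buf='WBWQYDLXI' cursor=9
After op 7 (insert('X')): buf='WBWQYDLXIX' cursor=10

Answer: WBWQYDLXIX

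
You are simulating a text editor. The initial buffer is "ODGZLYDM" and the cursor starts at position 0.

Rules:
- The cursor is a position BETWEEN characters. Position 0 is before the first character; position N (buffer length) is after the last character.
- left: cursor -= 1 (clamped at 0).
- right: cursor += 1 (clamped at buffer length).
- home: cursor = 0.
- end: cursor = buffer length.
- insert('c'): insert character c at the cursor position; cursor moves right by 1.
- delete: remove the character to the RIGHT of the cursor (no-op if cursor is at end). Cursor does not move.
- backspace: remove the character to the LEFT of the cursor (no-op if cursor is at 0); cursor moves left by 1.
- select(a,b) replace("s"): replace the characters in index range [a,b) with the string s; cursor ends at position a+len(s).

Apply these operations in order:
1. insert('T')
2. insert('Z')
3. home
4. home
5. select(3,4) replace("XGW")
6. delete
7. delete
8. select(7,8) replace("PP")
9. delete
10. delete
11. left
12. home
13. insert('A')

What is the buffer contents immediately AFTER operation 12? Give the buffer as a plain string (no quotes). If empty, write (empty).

After op 1 (insert('T')): buf='TODGZLYDM' cursor=1
After op 2 (insert('Z')): buf='TZODGZLYDM' cursor=2
After op 3 (home): buf='TZODGZLYDM' cursor=0
After op 4 (home): buf='TZODGZLYDM' cursor=0
After op 5 (select(3,4) replace("XGW")): buf='TZOXGWGZLYDM' cursor=6
After op 6 (delete): buf='TZOXGWZLYDM' cursor=6
After op 7 (delete): buf='TZOXGWLYDM' cursor=6
After op 8 (select(7,8) replace("PP")): buf='TZOXGWLPPDM' cursor=9
After op 9 (delete): buf='TZOXGWLPPM' cursor=9
After op 10 (delete): buf='TZOXGWLPP' cursor=9
After op 11 (left): buf='TZOXGWLPP' cursor=8
After op 12 (home): buf='TZOXGWLPP' cursor=0

Answer: TZOXGWLPP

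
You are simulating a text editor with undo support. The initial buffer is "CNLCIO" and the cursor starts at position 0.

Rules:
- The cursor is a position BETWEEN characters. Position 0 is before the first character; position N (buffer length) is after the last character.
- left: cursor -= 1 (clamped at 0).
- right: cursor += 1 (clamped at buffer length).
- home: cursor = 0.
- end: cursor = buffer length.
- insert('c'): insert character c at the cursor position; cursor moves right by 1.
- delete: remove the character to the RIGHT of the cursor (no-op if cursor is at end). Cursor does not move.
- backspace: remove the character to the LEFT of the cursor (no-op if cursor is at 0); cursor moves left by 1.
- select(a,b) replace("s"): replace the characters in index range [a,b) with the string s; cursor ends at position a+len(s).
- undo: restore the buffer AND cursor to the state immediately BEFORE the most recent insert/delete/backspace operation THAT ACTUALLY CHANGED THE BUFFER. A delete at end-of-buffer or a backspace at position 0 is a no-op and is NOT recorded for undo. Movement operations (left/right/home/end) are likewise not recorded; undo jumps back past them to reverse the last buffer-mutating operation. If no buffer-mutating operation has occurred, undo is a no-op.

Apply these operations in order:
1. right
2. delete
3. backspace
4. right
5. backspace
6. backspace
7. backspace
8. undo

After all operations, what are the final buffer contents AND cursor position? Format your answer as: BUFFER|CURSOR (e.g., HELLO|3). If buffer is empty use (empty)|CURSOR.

After op 1 (right): buf='CNLCIO' cursor=1
After op 2 (delete): buf='CLCIO' cursor=1
After op 3 (backspace): buf='LCIO' cursor=0
After op 4 (right): buf='LCIO' cursor=1
After op 5 (backspace): buf='CIO' cursor=0
After op 6 (backspace): buf='CIO' cursor=0
After op 7 (backspace): buf='CIO' cursor=0
After op 8 (undo): buf='LCIO' cursor=1

Answer: LCIO|1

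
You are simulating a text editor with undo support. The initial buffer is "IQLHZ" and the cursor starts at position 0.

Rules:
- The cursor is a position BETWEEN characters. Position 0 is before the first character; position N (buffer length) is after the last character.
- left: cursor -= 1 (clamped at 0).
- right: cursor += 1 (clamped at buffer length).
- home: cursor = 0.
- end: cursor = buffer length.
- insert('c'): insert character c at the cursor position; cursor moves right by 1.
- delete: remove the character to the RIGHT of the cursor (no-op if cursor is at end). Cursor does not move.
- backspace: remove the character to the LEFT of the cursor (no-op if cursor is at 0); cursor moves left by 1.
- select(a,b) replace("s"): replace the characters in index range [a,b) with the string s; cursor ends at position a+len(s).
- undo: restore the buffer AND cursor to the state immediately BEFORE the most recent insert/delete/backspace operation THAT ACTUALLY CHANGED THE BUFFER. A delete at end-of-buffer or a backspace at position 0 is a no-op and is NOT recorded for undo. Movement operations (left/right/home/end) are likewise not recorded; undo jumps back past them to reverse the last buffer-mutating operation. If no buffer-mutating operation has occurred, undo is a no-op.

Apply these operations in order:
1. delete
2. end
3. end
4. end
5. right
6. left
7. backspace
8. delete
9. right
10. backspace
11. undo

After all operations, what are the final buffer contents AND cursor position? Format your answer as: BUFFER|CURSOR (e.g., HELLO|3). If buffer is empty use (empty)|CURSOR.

After op 1 (delete): buf='QLHZ' cursor=0
After op 2 (end): buf='QLHZ' cursor=4
After op 3 (end): buf='QLHZ' cursor=4
After op 4 (end): buf='QLHZ' cursor=4
After op 5 (right): buf='QLHZ' cursor=4
After op 6 (left): buf='QLHZ' cursor=3
After op 7 (backspace): buf='QLZ' cursor=2
After op 8 (delete): buf='QL' cursor=2
After op 9 (right): buf='QL' cursor=2
After op 10 (backspace): buf='Q' cursor=1
After op 11 (undo): buf='QL' cursor=2

Answer: QL|2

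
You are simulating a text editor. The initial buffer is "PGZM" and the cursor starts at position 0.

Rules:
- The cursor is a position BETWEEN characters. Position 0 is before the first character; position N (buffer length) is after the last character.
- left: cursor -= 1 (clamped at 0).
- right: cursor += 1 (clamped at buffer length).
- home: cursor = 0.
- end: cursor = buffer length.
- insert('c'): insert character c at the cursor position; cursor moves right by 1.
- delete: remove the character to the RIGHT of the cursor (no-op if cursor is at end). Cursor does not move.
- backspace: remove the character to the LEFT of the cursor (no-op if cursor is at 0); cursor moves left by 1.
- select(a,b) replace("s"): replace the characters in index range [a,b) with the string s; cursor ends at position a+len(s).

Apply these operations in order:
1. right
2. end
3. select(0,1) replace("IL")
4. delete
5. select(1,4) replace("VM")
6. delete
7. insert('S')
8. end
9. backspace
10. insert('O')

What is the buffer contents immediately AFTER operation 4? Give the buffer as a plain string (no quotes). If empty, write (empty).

After op 1 (right): buf='PGZM' cursor=1
After op 2 (end): buf='PGZM' cursor=4
After op 3 (select(0,1) replace("IL")): buf='ILGZM' cursor=2
After op 4 (delete): buf='ILZM' cursor=2

Answer: ILZM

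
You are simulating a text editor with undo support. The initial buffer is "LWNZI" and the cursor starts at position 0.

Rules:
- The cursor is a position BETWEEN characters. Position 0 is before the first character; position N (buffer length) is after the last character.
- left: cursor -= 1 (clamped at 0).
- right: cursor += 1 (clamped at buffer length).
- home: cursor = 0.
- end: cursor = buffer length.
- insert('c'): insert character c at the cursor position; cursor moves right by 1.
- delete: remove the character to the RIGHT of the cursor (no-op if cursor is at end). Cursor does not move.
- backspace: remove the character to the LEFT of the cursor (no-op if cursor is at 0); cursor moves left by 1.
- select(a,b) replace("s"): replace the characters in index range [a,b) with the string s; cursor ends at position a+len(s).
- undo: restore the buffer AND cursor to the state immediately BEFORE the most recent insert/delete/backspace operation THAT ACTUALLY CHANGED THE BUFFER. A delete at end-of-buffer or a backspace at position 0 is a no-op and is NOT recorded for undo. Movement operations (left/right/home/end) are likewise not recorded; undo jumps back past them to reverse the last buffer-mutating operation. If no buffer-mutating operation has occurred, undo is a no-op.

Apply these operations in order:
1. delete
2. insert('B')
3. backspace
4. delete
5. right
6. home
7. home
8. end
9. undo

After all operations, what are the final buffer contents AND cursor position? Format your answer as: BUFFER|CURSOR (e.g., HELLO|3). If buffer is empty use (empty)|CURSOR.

Answer: WNZI|0

Derivation:
After op 1 (delete): buf='WNZI' cursor=0
After op 2 (insert('B')): buf='BWNZI' cursor=1
After op 3 (backspace): buf='WNZI' cursor=0
After op 4 (delete): buf='NZI' cursor=0
After op 5 (right): buf='NZI' cursor=1
After op 6 (home): buf='NZI' cursor=0
After op 7 (home): buf='NZI' cursor=0
After op 8 (end): buf='NZI' cursor=3
After op 9 (undo): buf='WNZI' cursor=0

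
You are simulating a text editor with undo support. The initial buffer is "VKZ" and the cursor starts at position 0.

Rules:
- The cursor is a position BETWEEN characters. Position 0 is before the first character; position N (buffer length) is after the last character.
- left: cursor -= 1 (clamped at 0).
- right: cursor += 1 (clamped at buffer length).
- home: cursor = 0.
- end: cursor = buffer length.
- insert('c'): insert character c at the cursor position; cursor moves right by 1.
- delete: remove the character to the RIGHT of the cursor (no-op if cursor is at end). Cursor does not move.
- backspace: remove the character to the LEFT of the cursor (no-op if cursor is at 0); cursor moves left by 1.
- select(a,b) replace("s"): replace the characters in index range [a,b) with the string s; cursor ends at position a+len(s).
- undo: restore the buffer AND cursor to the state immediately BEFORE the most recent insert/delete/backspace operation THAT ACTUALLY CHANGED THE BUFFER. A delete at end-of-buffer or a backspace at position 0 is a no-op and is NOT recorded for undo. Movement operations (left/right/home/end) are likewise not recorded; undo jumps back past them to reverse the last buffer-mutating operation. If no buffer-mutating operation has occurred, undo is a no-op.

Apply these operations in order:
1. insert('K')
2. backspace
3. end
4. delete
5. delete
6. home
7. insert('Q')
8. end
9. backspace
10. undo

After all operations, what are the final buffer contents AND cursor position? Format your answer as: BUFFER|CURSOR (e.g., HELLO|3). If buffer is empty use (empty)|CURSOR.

Answer: QVKZ|4

Derivation:
After op 1 (insert('K')): buf='KVKZ' cursor=1
After op 2 (backspace): buf='VKZ' cursor=0
After op 3 (end): buf='VKZ' cursor=3
After op 4 (delete): buf='VKZ' cursor=3
After op 5 (delete): buf='VKZ' cursor=3
After op 6 (home): buf='VKZ' cursor=0
After op 7 (insert('Q')): buf='QVKZ' cursor=1
After op 8 (end): buf='QVKZ' cursor=4
After op 9 (backspace): buf='QVK' cursor=3
After op 10 (undo): buf='QVKZ' cursor=4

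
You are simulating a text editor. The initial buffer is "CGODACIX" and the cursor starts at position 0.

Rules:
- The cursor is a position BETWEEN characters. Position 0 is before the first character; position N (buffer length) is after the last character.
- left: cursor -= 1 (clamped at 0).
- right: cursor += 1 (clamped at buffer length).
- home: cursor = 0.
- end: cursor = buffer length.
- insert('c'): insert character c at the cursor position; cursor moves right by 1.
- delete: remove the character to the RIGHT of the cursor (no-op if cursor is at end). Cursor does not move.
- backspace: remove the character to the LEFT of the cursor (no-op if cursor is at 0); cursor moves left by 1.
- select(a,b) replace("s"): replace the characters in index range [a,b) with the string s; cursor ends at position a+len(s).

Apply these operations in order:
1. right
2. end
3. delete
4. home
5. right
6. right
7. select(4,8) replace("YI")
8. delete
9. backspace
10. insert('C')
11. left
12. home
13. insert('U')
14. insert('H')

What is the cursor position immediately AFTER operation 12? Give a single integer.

Answer: 0

Derivation:
After op 1 (right): buf='CGODACIX' cursor=1
After op 2 (end): buf='CGODACIX' cursor=8
After op 3 (delete): buf='CGODACIX' cursor=8
After op 4 (home): buf='CGODACIX' cursor=0
After op 5 (right): buf='CGODACIX' cursor=1
After op 6 (right): buf='CGODACIX' cursor=2
After op 7 (select(4,8) replace("YI")): buf='CGODYI' cursor=6
After op 8 (delete): buf='CGODYI' cursor=6
After op 9 (backspace): buf='CGODY' cursor=5
After op 10 (insert('C')): buf='CGODYC' cursor=6
After op 11 (left): buf='CGODYC' cursor=5
After op 12 (home): buf='CGODYC' cursor=0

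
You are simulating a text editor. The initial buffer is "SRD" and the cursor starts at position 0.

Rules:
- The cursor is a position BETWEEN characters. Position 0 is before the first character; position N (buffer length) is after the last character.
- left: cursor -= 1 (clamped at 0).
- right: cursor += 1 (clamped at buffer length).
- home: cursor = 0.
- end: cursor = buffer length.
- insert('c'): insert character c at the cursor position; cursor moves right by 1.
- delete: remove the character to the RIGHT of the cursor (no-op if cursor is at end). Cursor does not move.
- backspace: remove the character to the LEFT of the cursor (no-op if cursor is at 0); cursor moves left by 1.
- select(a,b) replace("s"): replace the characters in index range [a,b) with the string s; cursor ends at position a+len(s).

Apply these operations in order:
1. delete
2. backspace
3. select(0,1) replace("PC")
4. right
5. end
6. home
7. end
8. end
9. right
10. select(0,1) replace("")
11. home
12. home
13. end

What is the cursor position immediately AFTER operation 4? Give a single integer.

Answer: 3

Derivation:
After op 1 (delete): buf='RD' cursor=0
After op 2 (backspace): buf='RD' cursor=0
After op 3 (select(0,1) replace("PC")): buf='PCD' cursor=2
After op 4 (right): buf='PCD' cursor=3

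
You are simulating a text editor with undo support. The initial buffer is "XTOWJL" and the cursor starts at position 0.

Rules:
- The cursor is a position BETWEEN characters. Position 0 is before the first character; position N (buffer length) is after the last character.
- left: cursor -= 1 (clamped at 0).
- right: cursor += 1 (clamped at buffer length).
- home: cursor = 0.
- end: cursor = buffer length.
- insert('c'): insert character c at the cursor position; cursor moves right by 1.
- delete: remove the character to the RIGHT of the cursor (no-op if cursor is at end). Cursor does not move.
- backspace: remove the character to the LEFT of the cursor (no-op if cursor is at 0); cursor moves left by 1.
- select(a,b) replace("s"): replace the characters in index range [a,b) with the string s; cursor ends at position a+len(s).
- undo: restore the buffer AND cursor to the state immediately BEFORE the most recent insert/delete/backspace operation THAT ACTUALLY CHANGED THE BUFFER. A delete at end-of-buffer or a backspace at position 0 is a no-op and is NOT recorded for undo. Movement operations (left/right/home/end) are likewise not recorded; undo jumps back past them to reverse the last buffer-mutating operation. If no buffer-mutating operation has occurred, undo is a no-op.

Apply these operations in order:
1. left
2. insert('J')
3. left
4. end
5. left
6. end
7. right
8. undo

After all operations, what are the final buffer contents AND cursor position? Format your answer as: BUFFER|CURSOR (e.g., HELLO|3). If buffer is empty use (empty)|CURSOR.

Answer: XTOWJL|0

Derivation:
After op 1 (left): buf='XTOWJL' cursor=0
After op 2 (insert('J')): buf='JXTOWJL' cursor=1
After op 3 (left): buf='JXTOWJL' cursor=0
After op 4 (end): buf='JXTOWJL' cursor=7
After op 5 (left): buf='JXTOWJL' cursor=6
After op 6 (end): buf='JXTOWJL' cursor=7
After op 7 (right): buf='JXTOWJL' cursor=7
After op 8 (undo): buf='XTOWJL' cursor=0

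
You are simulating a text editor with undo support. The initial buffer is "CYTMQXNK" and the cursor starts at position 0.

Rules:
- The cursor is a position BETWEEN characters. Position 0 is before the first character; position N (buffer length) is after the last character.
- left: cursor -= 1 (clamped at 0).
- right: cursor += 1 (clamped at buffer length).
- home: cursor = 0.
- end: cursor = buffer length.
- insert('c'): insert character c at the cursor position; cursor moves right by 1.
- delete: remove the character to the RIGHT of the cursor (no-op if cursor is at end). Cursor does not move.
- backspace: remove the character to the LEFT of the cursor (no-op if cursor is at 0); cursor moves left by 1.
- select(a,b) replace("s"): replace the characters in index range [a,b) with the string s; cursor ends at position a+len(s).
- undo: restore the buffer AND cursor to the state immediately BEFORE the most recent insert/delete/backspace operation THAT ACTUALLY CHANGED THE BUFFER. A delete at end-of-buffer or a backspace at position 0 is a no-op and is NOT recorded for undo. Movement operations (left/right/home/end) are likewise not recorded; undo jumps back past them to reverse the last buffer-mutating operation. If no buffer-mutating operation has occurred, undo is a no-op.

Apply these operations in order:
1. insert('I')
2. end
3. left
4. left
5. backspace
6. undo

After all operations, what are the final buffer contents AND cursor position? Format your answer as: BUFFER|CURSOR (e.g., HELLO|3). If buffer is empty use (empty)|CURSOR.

After op 1 (insert('I')): buf='ICYTMQXNK' cursor=1
After op 2 (end): buf='ICYTMQXNK' cursor=9
After op 3 (left): buf='ICYTMQXNK' cursor=8
After op 4 (left): buf='ICYTMQXNK' cursor=7
After op 5 (backspace): buf='ICYTMQNK' cursor=6
After op 6 (undo): buf='ICYTMQXNK' cursor=7

Answer: ICYTMQXNK|7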